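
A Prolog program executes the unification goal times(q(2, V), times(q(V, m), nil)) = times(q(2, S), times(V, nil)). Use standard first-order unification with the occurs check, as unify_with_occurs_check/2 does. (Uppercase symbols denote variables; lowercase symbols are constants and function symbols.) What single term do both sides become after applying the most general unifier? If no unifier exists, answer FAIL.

Decompose times/2: q(2, V) = q(2, S),  times(q(V, m), nil) = times(V, nil).
Decompose q/2: 2 = 2,  V = S.
Delete trivial equation 2 = 2.
Bind V := S; substituting into the remaining equation gives: times(q(S, m), nil) = times(S, nil).
Decompose times/2: q(S, m) = S,  nil = nil.
Occurs check fails: S occurs in q(S, m); the equation S = q(S, m) has no finite solution.

FAIL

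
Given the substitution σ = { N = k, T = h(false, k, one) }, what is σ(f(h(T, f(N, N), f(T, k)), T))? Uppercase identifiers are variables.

f(h(h(false, k, one), f(k, k), f(h(false, k, one), k)), h(false, k, one))

Replace each occurrence of N with k.
Replace each occurrence of T with h(false, k, one).
Result: f(h(h(false, k, one), f(k, k), f(h(false, k, one), k)), h(false, k, one)).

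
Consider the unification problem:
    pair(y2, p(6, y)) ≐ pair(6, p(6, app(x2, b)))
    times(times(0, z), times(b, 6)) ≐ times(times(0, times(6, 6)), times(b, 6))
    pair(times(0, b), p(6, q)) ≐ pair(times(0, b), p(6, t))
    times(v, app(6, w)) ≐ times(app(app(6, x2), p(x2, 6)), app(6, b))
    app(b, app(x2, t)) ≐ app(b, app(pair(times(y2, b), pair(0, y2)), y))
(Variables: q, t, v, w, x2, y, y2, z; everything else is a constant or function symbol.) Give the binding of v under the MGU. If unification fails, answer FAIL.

app(app(6, pair(times(6, b), pair(0, 6))), p(pair(times(6, b), pair(0, 6)), 6))

Decompose pair/2: y2 ≐ 6,  p(6, y) ≐ p(6, app(x2, b)).
Bind y2 := 6; substituting into the one remaining equation that mentions y2 gives: app(b, app(x2, t)) ≐ app(b, app(pair(times(6, b), pair(0, 6)), y)).
Decompose p/2: 6 ≐ 6,  y ≐ app(x2, b).
Delete trivial equation 6 ≐ 6.
Bind y := app(x2, b); substituting into the one remaining equation that mentions y gives: app(b, app(x2, t)) ≐ app(b, app(pair(times(6, b), pair(0, 6)), app(x2, b))).
Decompose times/2: times(0, z) ≐ times(0, times(6, 6)),  times(b, 6) ≐ times(b, 6).
Decompose times/2: 0 ≐ 0,  z ≐ times(6, 6).
Delete trivial equation 0 ≐ 0.
Bind z := times(6, 6); no other remaining equation mentions z.
Delete trivial equation times(b, 6) ≐ times(b, 6).
Decompose pair/2: times(0, b) ≐ times(0, b),  p(6, q) ≐ p(6, t).
Delete trivial equation times(0, b) ≐ times(0, b).
Decompose p/2: 6 ≐ 6,  q ≐ t.
Delete trivial equation 6 ≐ 6.
Bind q := t; no other remaining equation mentions q.
Decompose times/2: v ≐ app(app(6, x2), p(x2, 6)),  app(6, w) ≐ app(6, b).
Bind v := app(app(6, x2), p(x2, 6)); no other remaining equation mentions v.
Decompose app/2: 6 ≐ 6,  w ≐ b.
Delete trivial equation 6 ≐ 6.
Bind w := b; no other remaining equation mentions w.
Decompose app/2: b ≐ b,  app(x2, t) ≐ app(pair(times(6, b), pair(0, 6)), app(x2, b)).
Delete trivial equation b ≐ b.
Decompose app/2: x2 ≐ pair(times(6, b), pair(0, 6)),  t ≐ app(x2, b).
Bind x2 := pair(times(6, b), pair(0, 6)); substituting into the remaining equation gives: t ≐ app(pair(times(6, b), pair(0, 6)), b). Substituting into the earlier bindings gives y := app(pair(times(6, b), pair(0, 6)), b), v := app(app(6, pair(times(6, b), pair(0, 6))), p(pair(times(6, b), pair(0, 6)), 6)).
Bind t := app(pair(times(6, b), pair(0, 6)), b). Substituting into the earlier binding gives q := app(pair(times(6, b), pair(0, 6)), b).
MGU = { y2 := 6, y := app(pair(times(6, b), pair(0, 6)), b), z := times(6, 6), q := app(pair(times(6, b), pair(0, 6)), b), v := app(app(6, pair(times(6, b), pair(0, 6))), p(pair(times(6, b), pair(0, 6)), 6)), w := b, x2 := pair(times(6, b), pair(0, 6)), t := app(pair(times(6, b), pair(0, 6)), b) }, so v := app(app(6, pair(times(6, b), pair(0, 6))), p(pair(times(6, b), pair(0, 6)), 6)).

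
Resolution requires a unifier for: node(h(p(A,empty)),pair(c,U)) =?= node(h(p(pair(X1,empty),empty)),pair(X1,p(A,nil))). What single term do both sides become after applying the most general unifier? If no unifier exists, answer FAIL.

node(h(p(pair(c,empty),empty)),pair(c,p(pair(c,empty),nil)))

Decompose node/2: h(p(A,empty)) =?= h(p(pair(X1,empty),empty)),  pair(c,U) =?= pair(X1,p(A,nil)).
Decompose h/1: p(A,empty) =?= p(pair(X1,empty),empty).
Decompose p/2: A =?= pair(X1,empty),  empty =?= empty.
Bind A := pair(X1,empty); substituting into the one remaining equation that mentions A gives: pair(c,U) =?= pair(X1,p(pair(X1,empty),nil)).
Delete trivial equation empty =?= empty.
Decompose pair/2: c =?= X1,  U =?= p(pair(X1,empty),nil).
Bind X1 := c; substituting into the remaining equation gives: U =?= p(pair(c,empty),nil). Substituting into the earlier binding gives A := pair(c,empty).
Bind U := p(pair(c,empty),nil).
Applying the MGU to either side gives node(h(p(pair(c,empty),empty)),pair(c,p(pair(c,empty),nil))).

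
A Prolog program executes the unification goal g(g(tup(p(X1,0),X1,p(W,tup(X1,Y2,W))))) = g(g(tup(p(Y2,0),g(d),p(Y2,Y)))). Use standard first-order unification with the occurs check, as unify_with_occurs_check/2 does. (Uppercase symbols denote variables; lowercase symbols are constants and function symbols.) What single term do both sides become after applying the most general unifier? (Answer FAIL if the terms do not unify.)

Decompose g/1: g(tup(p(X1,0),X1,p(W,tup(X1,Y2,W)))) = g(tup(p(Y2,0),g(d),p(Y2,Y))).
Decompose g/1: tup(p(X1,0),X1,p(W,tup(X1,Y2,W))) = tup(p(Y2,0),g(d),p(Y2,Y)).
Decompose tup/3: p(X1,0) = p(Y2,0),  X1 = g(d),  p(W,tup(X1,Y2,W)) = p(Y2,Y).
Decompose p/2: X1 = Y2,  0 = 0.
Bind X1 := Y2; substituting into the 2 remaining equations that mention X1 gives: Y2 = g(d),  p(W,tup(Y2,Y2,W)) = p(Y2,Y).
Delete trivial equation 0 = 0.
Bind Y2 := g(d); substituting into the remaining equation gives: p(W,tup(g(d),g(d),W)) = p(g(d),Y). Substituting into the earlier binding gives X1 := g(d).
Decompose p/2: W = g(d),  tup(g(d),g(d),W) = Y.
Bind W := g(d); substituting into the remaining equation gives: tup(g(d),g(d),g(d)) = Y.
Bind Y := tup(g(d),g(d),g(d)).
Applying the MGU to either side gives g(g(tup(p(g(d),0),g(d),p(g(d),tup(g(d),g(d),g(d)))))).

g(g(tup(p(g(d),0),g(d),p(g(d),tup(g(d),g(d),g(d))))))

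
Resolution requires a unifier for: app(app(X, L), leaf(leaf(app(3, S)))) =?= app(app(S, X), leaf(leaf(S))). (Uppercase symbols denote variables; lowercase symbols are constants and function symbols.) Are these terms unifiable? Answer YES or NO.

Decompose app/2: app(X, L) =?= app(S, X),  leaf(leaf(app(3, S))) =?= leaf(leaf(S)).
Decompose app/2: X =?= S,  L =?= X.
Bind X := S; substituting into the one remaining equation that mentions X gives: L =?= S.
Bind L := S; no other remaining equation mentions L.
Decompose leaf/1: leaf(app(3, S)) =?= leaf(S).
Decompose leaf/1: app(3, S) =?= S.
Occurs check fails: S occurs in app(3, S); the equation S =?= app(3, S) has no finite solution.

NO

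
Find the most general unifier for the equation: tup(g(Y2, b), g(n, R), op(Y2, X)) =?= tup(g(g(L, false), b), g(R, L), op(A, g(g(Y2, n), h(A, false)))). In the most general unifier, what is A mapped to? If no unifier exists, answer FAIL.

g(n, false)

Decompose tup/3: g(Y2, b) =?= g(g(L, false), b),  g(n, R) =?= g(R, L),  op(Y2, X) =?= op(A, g(g(Y2, n), h(A, false))).
Decompose g/2: Y2 =?= g(L, false),  b =?= b.
Bind Y2 := g(L, false); substituting into the one remaining equation that mentions Y2 gives: op(g(L, false), X) =?= op(A, g(g(g(L, false), n), h(A, false))).
Delete trivial equation b =?= b.
Decompose g/2: n =?= R,  R =?= L.
Bind R := n; substituting into the one remaining equation that mentions R gives: n =?= L.
Bind L := n; substituting into the remaining equation gives: op(g(n, false), X) =?= op(A, g(g(g(n, false), n), h(A, false))). Substituting into the earlier binding gives Y2 := g(n, false).
Decompose op/2: g(n, false) =?= A,  X =?= g(g(g(n, false), n), h(A, false)).
Bind A := g(n, false); substituting into the remaining equation gives: X =?= g(g(g(n, false), n), h(g(n, false), false)).
Bind X := g(g(g(n, false), n), h(g(n, false), false)).
MGU = { Y2 := g(n, false), R := n, L := n, A := g(n, false), X := g(g(g(n, false), n), h(g(n, false), false)) }, so A := g(n, false).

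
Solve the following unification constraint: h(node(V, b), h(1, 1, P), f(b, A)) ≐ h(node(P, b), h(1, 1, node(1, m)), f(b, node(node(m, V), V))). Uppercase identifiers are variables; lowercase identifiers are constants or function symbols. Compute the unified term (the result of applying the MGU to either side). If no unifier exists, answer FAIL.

Decompose h/3: node(V, b) ≐ node(P, b),  h(1, 1, P) ≐ h(1, 1, node(1, m)),  f(b, A) ≐ f(b, node(node(m, V), V)).
Decompose node/2: V ≐ P,  b ≐ b.
Bind V := P; substituting into the one remaining equation that mentions V gives: f(b, A) ≐ f(b, node(node(m, P), P)).
Delete trivial equation b ≐ b.
Decompose h/3: 1 ≐ 1,  1 ≐ 1,  P ≐ node(1, m).
Delete trivial equation 1 ≐ 1.
Delete trivial equation 1 ≐ 1.
Bind P := node(1, m); substituting into the remaining equation gives: f(b, A) ≐ f(b, node(node(m, node(1, m)), node(1, m))). Substituting into the earlier binding gives V := node(1, m).
Decompose f/2: b ≐ b,  A ≐ node(node(m, node(1, m)), node(1, m)).
Delete trivial equation b ≐ b.
Bind A := node(node(m, node(1, m)), node(1, m)).
Applying the MGU to either side gives h(node(node(1, m), b), h(1, 1, node(1, m)), f(b, node(node(m, node(1, m)), node(1, m)))).

h(node(node(1, m), b), h(1, 1, node(1, m)), f(b, node(node(m, node(1, m)), node(1, m))))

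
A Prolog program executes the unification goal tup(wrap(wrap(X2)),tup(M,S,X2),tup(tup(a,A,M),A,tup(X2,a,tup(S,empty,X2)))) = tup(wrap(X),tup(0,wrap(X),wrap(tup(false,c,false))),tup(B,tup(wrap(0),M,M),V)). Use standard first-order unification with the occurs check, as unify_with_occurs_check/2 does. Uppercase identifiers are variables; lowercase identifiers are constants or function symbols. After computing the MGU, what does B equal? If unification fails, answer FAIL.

Decompose tup/3: wrap(wrap(X2)) = wrap(X),  tup(M,S,X2) = tup(0,wrap(X),wrap(tup(false,c,false))),  tup(tup(a,A,M),A,tup(X2,a,tup(S,empty,X2))) = tup(B,tup(wrap(0),M,M),V).
Decompose wrap/1: wrap(X2) = X.
Bind X := wrap(X2); substituting into the one remaining equation that mentions X gives: tup(M,S,X2) = tup(0,wrap(wrap(X2)),wrap(tup(false,c,false))).
Decompose tup/3: M = 0,  S = wrap(wrap(X2)),  X2 = wrap(tup(false,c,false)).
Bind M := 0; substituting into the one remaining equation that mentions M gives: tup(tup(a,A,0),A,tup(X2,a,tup(S,empty,X2))) = tup(B,tup(wrap(0),0,0),V).
Bind S := wrap(wrap(X2)); substituting into the one remaining equation that mentions S gives: tup(tup(a,A,0),A,tup(X2,a,tup(wrap(wrap(X2)),empty,X2))) = tup(B,tup(wrap(0),0,0),V).
Bind X2 := wrap(tup(false,c,false)); substituting into the remaining equation gives: tup(tup(a,A,0),A,tup(wrap(tup(false,c,false)),a,tup(wrap(wrap(wrap(tup(false,c,false)))),empty,wrap(tup(false,c,false))))) = tup(B,tup(wrap(0),0,0),V). Substituting into the earlier bindings gives X := wrap(wrap(tup(false,c,false))), S := wrap(wrap(wrap(tup(false,c,false)))).
Decompose tup/3: tup(a,A,0) = B,  A = tup(wrap(0),0,0),  tup(wrap(tup(false,c,false)),a,tup(wrap(wrap(wrap(tup(false,c,false)))),empty,wrap(tup(false,c,false)))) = V.
Bind B := tup(a,A,0); no other remaining equation mentions B.
Bind A := tup(wrap(0),0,0); no other remaining equation mentions A. Substituting into the earlier binding gives B := tup(a,tup(wrap(0),0,0),0).
Bind V := tup(wrap(tup(false,c,false)),a,tup(wrap(wrap(wrap(tup(false,c,false)))),empty,wrap(tup(false,c,false)))).
MGU = { X -> wrap(wrap(tup(false,c,false))), M -> 0, S -> wrap(wrap(wrap(tup(false,c,false)))), X2 -> wrap(tup(false,c,false)), B -> tup(a,tup(wrap(0),0,0),0), A -> tup(wrap(0),0,0), V -> tup(wrap(tup(false,c,false)),a,tup(wrap(wrap(wrap(tup(false,c,false)))),empty,wrap(tup(false,c,false)))) }, so B -> tup(a,tup(wrap(0),0,0),0).

tup(a,tup(wrap(0),0,0),0)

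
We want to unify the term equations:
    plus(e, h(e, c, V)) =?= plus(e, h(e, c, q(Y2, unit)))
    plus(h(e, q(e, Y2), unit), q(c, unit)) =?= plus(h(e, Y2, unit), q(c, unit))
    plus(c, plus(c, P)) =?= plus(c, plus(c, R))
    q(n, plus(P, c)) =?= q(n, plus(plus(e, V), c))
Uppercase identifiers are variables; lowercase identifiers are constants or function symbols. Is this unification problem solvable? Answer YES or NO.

NO

Decompose plus/2: e =?= e,  h(e, c, V) =?= h(e, c, q(Y2, unit)).
Delete trivial equation e =?= e.
Decompose h/3: e =?= e,  c =?= c,  V =?= q(Y2, unit).
Delete trivial equation e =?= e.
Delete trivial equation c =?= c.
Bind V := q(Y2, unit); substituting into the one remaining equation that mentions V gives: q(n, plus(P, c)) =?= q(n, plus(plus(e, q(Y2, unit)), c)).
Decompose plus/2: h(e, q(e, Y2), unit) =?= h(e, Y2, unit),  q(c, unit) =?= q(c, unit).
Decompose h/3: e =?= e,  q(e, Y2) =?= Y2,  unit =?= unit.
Delete trivial equation e =?= e.
Occurs check fails: Y2 occurs in q(e, Y2); the equation Y2 =?= q(e, Y2) has no finite solution.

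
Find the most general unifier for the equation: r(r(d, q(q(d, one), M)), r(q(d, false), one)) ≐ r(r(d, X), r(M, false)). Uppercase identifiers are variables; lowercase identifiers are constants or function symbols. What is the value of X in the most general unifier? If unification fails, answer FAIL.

Decompose r/2: r(d, q(q(d, one), M)) ≐ r(d, X),  r(q(d, false), one) ≐ r(M, false).
Decompose r/2: d ≐ d,  q(q(d, one), M) ≐ X.
Delete trivial equation d ≐ d.
Bind X := q(q(d, one), M); no other remaining equation mentions X.
Decompose r/2: q(d, false) ≐ M,  one ≐ false.
Bind M := q(d, false); no other remaining equation mentions M. Substituting into the earlier binding gives X := q(q(d, one), q(d, false)).
Clash: constants one and false differ; no unifier exists.

FAIL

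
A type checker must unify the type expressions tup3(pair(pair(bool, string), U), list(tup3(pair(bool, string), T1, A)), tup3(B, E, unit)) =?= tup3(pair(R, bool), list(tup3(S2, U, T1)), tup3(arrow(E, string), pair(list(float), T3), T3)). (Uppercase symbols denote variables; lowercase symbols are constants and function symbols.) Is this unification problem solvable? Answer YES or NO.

YES

Decompose tup3/3: pair(pair(bool, string), U) =?= pair(R, bool),  list(tup3(pair(bool, string), T1, A)) =?= list(tup3(S2, U, T1)),  tup3(B, E, unit) =?= tup3(arrow(E, string), pair(list(float), T3), T3).
Decompose pair/2: pair(bool, string) =?= R,  U =?= bool.
Bind R := pair(bool, string); no other remaining equation mentions R.
Bind U := bool; substituting into the one remaining equation that mentions U gives: list(tup3(pair(bool, string), T1, A)) =?= list(tup3(S2, bool, T1)).
Decompose list/1: tup3(pair(bool, string), T1, A) =?= tup3(S2, bool, T1).
Decompose tup3/3: pair(bool, string) =?= S2,  T1 =?= bool,  A =?= T1.
Bind S2 := pair(bool, string); no other remaining equation mentions S2.
Bind T1 := bool; substituting into the one remaining equation that mentions T1 gives: A =?= bool.
Bind A := bool; no other remaining equation mentions A.
Decompose tup3/3: B =?= arrow(E, string),  E =?= pair(list(float), T3),  unit =?= T3.
Bind B := arrow(E, string); no other remaining equation mentions B.
Bind E := pair(list(float), T3); no other remaining equation mentions E. Substituting into the earlier binding gives B := arrow(pair(list(float), T3), string).
Bind T3 := unit. Substituting into the earlier bindings gives B := arrow(pair(list(float), unit), string), E := pair(list(float), unit).
No equations remain and no clash or occurs-check failure arose, so a unifier exists.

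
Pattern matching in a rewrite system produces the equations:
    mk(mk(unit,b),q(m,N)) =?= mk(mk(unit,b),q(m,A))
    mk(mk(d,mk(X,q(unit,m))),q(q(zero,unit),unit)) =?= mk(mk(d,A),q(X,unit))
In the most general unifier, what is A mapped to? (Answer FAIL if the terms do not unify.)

mk(q(zero,unit),q(unit,m))

Decompose mk/2: mk(unit,b) =?= mk(unit,b),  q(m,N) =?= q(m,A).
Delete trivial equation mk(unit,b) =?= mk(unit,b).
Decompose q/2: m =?= m,  N =?= A.
Delete trivial equation m =?= m.
Bind N := A; no other remaining equation mentions N.
Decompose mk/2: mk(d,mk(X,q(unit,m))) =?= mk(d,A),  q(q(zero,unit),unit) =?= q(X,unit).
Decompose mk/2: d =?= d,  mk(X,q(unit,m)) =?= A.
Delete trivial equation d =?= d.
Bind A := mk(X,q(unit,m)); no other remaining equation mentions A. Substituting into the earlier binding gives N := mk(X,q(unit,m)).
Decompose q/2: q(zero,unit) =?= X,  unit =?= unit.
Bind X := q(zero,unit); no other remaining equation mentions X. Substituting into the earlier bindings gives N := mk(q(zero,unit),q(unit,m)), A := mk(q(zero,unit),q(unit,m)).
Delete trivial equation unit =?= unit.
MGU = { N := mk(q(zero,unit),q(unit,m)), A := mk(q(zero,unit),q(unit,m)), X := q(zero,unit) }, so A := mk(q(zero,unit),q(unit,m)).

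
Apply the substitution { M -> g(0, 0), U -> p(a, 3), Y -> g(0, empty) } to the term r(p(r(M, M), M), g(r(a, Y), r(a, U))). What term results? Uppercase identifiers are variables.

r(p(r(g(0, 0), g(0, 0)), g(0, 0)), g(r(a, g(0, empty)), r(a, p(a, 3))))

Replace each occurrence of M with g(0, 0).
Replace each occurrence of U with p(a, 3).
Replace each occurrence of Y with g(0, empty).
Result: r(p(r(g(0, 0), g(0, 0)), g(0, 0)), g(r(a, g(0, empty)), r(a, p(a, 3)))).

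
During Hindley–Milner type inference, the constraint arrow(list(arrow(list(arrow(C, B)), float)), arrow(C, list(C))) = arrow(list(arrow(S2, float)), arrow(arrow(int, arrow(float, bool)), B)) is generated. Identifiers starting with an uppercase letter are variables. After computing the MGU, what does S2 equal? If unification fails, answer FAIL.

Decompose arrow/2: list(arrow(list(arrow(C, B)), float)) = list(arrow(S2, float)),  arrow(C, list(C)) = arrow(arrow(int, arrow(float, bool)), B).
Decompose list/1: arrow(list(arrow(C, B)), float) = arrow(S2, float).
Decompose arrow/2: list(arrow(C, B)) = S2,  float = float.
Bind S2 := list(arrow(C, B)); no other remaining equation mentions S2.
Delete trivial equation float = float.
Decompose arrow/2: C = arrow(int, arrow(float, bool)),  list(C) = B.
Bind C := arrow(int, arrow(float, bool)); substituting into the remaining equation gives: list(arrow(int, arrow(float, bool))) = B. Substituting into the earlier binding gives S2 := list(arrow(arrow(int, arrow(float, bool)), B)).
Bind B := list(arrow(int, arrow(float, bool))). Substituting into the earlier binding gives S2 := list(arrow(arrow(int, arrow(float, bool)), list(arrow(int, arrow(float, bool))))).
MGU = { S2 -> list(arrow(arrow(int, arrow(float, bool)), list(arrow(int, arrow(float, bool))))), C -> arrow(int, arrow(float, bool)), B -> list(arrow(int, arrow(float, bool))) }, so S2 -> list(arrow(arrow(int, arrow(float, bool)), list(arrow(int, arrow(float, bool))))).

list(arrow(arrow(int, arrow(float, bool)), list(arrow(int, arrow(float, bool)))))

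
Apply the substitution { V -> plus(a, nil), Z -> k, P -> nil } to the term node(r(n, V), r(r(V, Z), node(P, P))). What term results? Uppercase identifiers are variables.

Replace each occurrence of V with plus(a, nil).
Replace each occurrence of Z with k.
Replace each occurrence of P with nil.
Result: node(r(n, plus(a, nil)), r(r(plus(a, nil), k), node(nil, nil))).

node(r(n, plus(a, nil)), r(r(plus(a, nil), k), node(nil, nil)))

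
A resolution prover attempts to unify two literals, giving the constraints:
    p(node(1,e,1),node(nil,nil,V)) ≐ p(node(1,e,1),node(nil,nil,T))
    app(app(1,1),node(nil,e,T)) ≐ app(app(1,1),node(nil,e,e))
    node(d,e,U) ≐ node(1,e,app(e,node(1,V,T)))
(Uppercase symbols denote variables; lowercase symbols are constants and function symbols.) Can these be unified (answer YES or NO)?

NO

Decompose p/2: node(1,e,1) ≐ node(1,e,1),  node(nil,nil,V) ≐ node(nil,nil,T).
Delete trivial equation node(1,e,1) ≐ node(1,e,1).
Decompose node/3: nil ≐ nil,  nil ≐ nil,  V ≐ T.
Delete trivial equation nil ≐ nil.
Delete trivial equation nil ≐ nil.
Bind V := T; substituting into the one remaining equation that mentions V gives: node(d,e,U) ≐ node(1,e,app(e,node(1,T,T))).
Decompose app/2: app(1,1) ≐ app(1,1),  node(nil,e,T) ≐ node(nil,e,e).
Delete trivial equation app(1,1) ≐ app(1,1).
Decompose node/3: nil ≐ nil,  e ≐ e,  T ≐ e.
Delete trivial equation nil ≐ nil.
Delete trivial equation e ≐ e.
Bind T := e; substituting into the remaining equation gives: node(d,e,U) ≐ node(1,e,app(e,node(1,e,e))). Substituting into the earlier binding gives V := e.
Decompose node/3: d ≐ 1,  e ≐ e,  U ≐ app(e,node(1,e,e)).
Clash: constants d and 1 differ; no unifier exists.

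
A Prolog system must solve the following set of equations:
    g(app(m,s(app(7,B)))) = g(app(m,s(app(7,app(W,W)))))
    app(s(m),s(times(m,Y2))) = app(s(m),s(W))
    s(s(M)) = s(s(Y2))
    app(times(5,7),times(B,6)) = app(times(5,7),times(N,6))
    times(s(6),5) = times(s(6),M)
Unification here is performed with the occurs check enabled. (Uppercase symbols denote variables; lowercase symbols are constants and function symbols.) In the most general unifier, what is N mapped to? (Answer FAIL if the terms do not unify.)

Decompose g/1: app(m,s(app(7,B))) = app(m,s(app(7,app(W,W)))).
Decompose app/2: m = m,  s(app(7,B)) = s(app(7,app(W,W))).
Delete trivial equation m = m.
Decompose s/1: app(7,B) = app(7,app(W,W)).
Decompose app/2: 7 = 7,  B = app(W,W).
Delete trivial equation 7 = 7.
Bind B := app(W,W); substituting into the one remaining equation that mentions B gives: app(times(5,7),times(app(W,W),6)) = app(times(5,7),times(N,6)).
Decompose app/2: s(m) = s(m),  s(times(m,Y2)) = s(W).
Delete trivial equation s(m) = s(m).
Decompose s/1: times(m,Y2) = W.
Bind W := times(m,Y2); substituting into the one remaining equation that mentions W gives: app(times(5,7),times(app(times(m,Y2),times(m,Y2)),6)) = app(times(5,7),times(N,6)). Substituting into the earlier binding gives B := app(times(m,Y2),times(m,Y2)).
Decompose s/1: s(M) = s(Y2).
Decompose s/1: M = Y2.
Bind M := Y2; substituting into the one remaining equation that mentions M gives: times(s(6),5) = times(s(6),Y2).
Decompose app/2: times(5,7) = times(5,7),  times(app(times(m,Y2),times(m,Y2)),6) = times(N,6).
Delete trivial equation times(5,7) = times(5,7).
Decompose times/2: app(times(m,Y2),times(m,Y2)) = N,  6 = 6.
Bind N := app(times(m,Y2),times(m,Y2)); no other remaining equation mentions N.
Delete trivial equation 6 = 6.
Decompose times/2: s(6) = s(6),  5 = Y2.
Delete trivial equation s(6) = s(6).
Bind Y2 := 5. Substituting into the earlier bindings gives B := app(times(m,5),times(m,5)), W := times(m,5), M := 5, N := app(times(m,5),times(m,5)).
MGU = { B = app(times(m,5),times(m,5)), W = times(m,5), M = 5, N = app(times(m,5),times(m,5)), Y2 = 5 }, so N = app(times(m,5),times(m,5)).

app(times(m,5),times(m,5))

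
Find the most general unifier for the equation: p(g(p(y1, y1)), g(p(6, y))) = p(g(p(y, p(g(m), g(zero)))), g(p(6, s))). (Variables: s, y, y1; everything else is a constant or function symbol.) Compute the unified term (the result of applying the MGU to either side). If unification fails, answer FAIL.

Decompose p/2: g(p(y1, y1)) = g(p(y, p(g(m), g(zero)))),  g(p(6, y)) = g(p(6, s)).
Decompose g/1: p(y1, y1) = p(y, p(g(m), g(zero))).
Decompose p/2: y1 = y,  y1 = p(g(m), g(zero)).
Bind y1 := y; substituting into the one remaining equation that mentions y1 gives: y = p(g(m), g(zero)).
Bind y := p(g(m), g(zero)); substituting into the remaining equation gives: g(p(6, p(g(m), g(zero)))) = g(p(6, s)). Substituting into the earlier binding gives y1 := p(g(m), g(zero)).
Decompose g/1: p(6, p(g(m), g(zero))) = p(6, s).
Decompose p/2: 6 = 6,  p(g(m), g(zero)) = s.
Delete trivial equation 6 = 6.
Bind s := p(g(m), g(zero)).
Applying the MGU to either side gives p(g(p(p(g(m), g(zero)), p(g(m), g(zero)))), g(p(6, p(g(m), g(zero))))).

p(g(p(p(g(m), g(zero)), p(g(m), g(zero)))), g(p(6, p(g(m), g(zero)))))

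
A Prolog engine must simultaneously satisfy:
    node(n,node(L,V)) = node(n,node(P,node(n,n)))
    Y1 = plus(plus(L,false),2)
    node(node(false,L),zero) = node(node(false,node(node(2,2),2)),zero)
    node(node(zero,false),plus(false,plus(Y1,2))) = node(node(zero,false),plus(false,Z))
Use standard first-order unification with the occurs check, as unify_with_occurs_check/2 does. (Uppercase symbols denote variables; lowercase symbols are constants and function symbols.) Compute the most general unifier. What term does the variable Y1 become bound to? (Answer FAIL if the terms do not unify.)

plus(plus(node(node(2,2),2),false),2)

Decompose node/2: n = n,  node(L,V) = node(P,node(n,n)).
Delete trivial equation n = n.
Decompose node/2: L = P,  V = node(n,n).
Bind L := P; substituting into the 2 remaining equations that mention L gives: Y1 = plus(plus(P,false),2),  node(node(false,P),zero) = node(node(false,node(node(2,2),2)),zero).
Bind V := node(n,n); no other remaining equation mentions V.
Bind Y1 := plus(plus(P,false),2); substituting into the one remaining equation that mentions Y1 gives: node(node(zero,false),plus(false,plus(plus(plus(P,false),2),2))) = node(node(zero,false),plus(false,Z)).
Decompose node/2: node(false,P) = node(false,node(node(2,2),2)),  zero = zero.
Decompose node/2: false = false,  P = node(node(2,2),2).
Delete trivial equation false = false.
Bind P := node(node(2,2),2); substituting into the one remaining equation that mentions P gives: node(node(zero,false),plus(false,plus(plus(plus(node(node(2,2),2),false),2),2))) = node(node(zero,false),plus(false,Z)). Substituting into the earlier bindings gives L := node(node(2,2),2), Y1 := plus(plus(node(node(2,2),2),false),2).
Delete trivial equation zero = zero.
Decompose node/2: node(zero,false) = node(zero,false),  plus(false,plus(plus(plus(node(node(2,2),2),false),2),2)) = plus(false,Z).
Delete trivial equation node(zero,false) = node(zero,false).
Decompose plus/2: false = false,  plus(plus(plus(node(node(2,2),2),false),2),2) = Z.
Delete trivial equation false = false.
Bind Z := plus(plus(plus(node(node(2,2),2),false),2),2).
MGU = { L -> node(node(2,2),2), V -> node(n,n), Y1 -> plus(plus(node(node(2,2),2),false),2), P -> node(node(2,2),2), Z -> plus(plus(plus(node(node(2,2),2),false),2),2) }, so Y1 -> plus(plus(node(node(2,2),2),false),2).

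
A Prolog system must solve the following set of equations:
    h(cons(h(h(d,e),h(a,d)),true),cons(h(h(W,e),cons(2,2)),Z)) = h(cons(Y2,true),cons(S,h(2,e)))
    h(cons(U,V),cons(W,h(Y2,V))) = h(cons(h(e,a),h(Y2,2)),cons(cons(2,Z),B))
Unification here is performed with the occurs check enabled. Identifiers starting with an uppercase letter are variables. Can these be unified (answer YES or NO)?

Decompose h/2: cons(h(h(d,e),h(a,d)),true) = cons(Y2,true),  cons(h(h(W,e),cons(2,2)),Z) = cons(S,h(2,e)).
Decompose cons/2: h(h(d,e),h(a,d)) = Y2,  true = true.
Bind Y2 := h(h(d,e),h(a,d)); substituting into the one remaining equation that mentions Y2 gives: h(cons(U,V),cons(W,h(h(h(d,e),h(a,d)),V))) = h(cons(h(e,a),h(h(h(d,e),h(a,d)),2)),cons(cons(2,Z),B)).
Delete trivial equation true = true.
Decompose cons/2: h(h(W,e),cons(2,2)) = S,  Z = h(2,e).
Bind S := h(h(W,e),cons(2,2)); no other remaining equation mentions S.
Bind Z := h(2,e); substituting into the remaining equation gives: h(cons(U,V),cons(W,h(h(h(d,e),h(a,d)),V))) = h(cons(h(e,a),h(h(h(d,e),h(a,d)),2)),cons(cons(2,h(2,e)),B)).
Decompose h/2: cons(U,V) = cons(h(e,a),h(h(h(d,e),h(a,d)),2)),  cons(W,h(h(h(d,e),h(a,d)),V)) = cons(cons(2,h(2,e)),B).
Decompose cons/2: U = h(e,a),  V = h(h(h(d,e),h(a,d)),2).
Bind U := h(e,a); no other remaining equation mentions U.
Bind V := h(h(h(d,e),h(a,d)),2); substituting into the remaining equation gives: cons(W,h(h(h(d,e),h(a,d)),h(h(h(d,e),h(a,d)),2))) = cons(cons(2,h(2,e)),B).
Decompose cons/2: W = cons(2,h(2,e)),  h(h(h(d,e),h(a,d)),h(h(h(d,e),h(a,d)),2)) = B.
Bind W := cons(2,h(2,e)); no other remaining equation mentions W. Substituting into the earlier binding gives S := h(h(cons(2,h(2,e)),e),cons(2,2)).
Bind B := h(h(h(d,e),h(a,d)),h(h(h(d,e),h(a,d)),2)).
No equations remain and no clash or occurs-check failure arose, so a unifier exists.

YES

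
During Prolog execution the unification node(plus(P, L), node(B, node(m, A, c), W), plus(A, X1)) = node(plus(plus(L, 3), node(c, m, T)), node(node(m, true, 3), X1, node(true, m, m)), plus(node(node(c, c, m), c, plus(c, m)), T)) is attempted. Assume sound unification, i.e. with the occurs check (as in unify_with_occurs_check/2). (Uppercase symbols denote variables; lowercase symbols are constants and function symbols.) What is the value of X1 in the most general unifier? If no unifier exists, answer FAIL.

Decompose node/3: plus(P, L) = plus(plus(L, 3), node(c, m, T)),  node(B, node(m, A, c), W) = node(node(m, true, 3), X1, node(true, m, m)),  plus(A, X1) = plus(node(node(c, c, m), c, plus(c, m)), T).
Decompose plus/2: P = plus(L, 3),  L = node(c, m, T).
Bind P := plus(L, 3); no other remaining equation mentions P.
Bind L := node(c, m, T); no other remaining equation mentions L. Substituting into the earlier binding gives P := plus(node(c, m, T), 3).
Decompose node/3: B = node(m, true, 3),  node(m, A, c) = X1,  W = node(true, m, m).
Bind B := node(m, true, 3); no other remaining equation mentions B.
Bind X1 := node(m, A, c); substituting into the one remaining equation that mentions X1 gives: plus(A, node(m, A, c)) = plus(node(node(c, c, m), c, plus(c, m)), T).
Bind W := node(true, m, m); no other remaining equation mentions W.
Decompose plus/2: A = node(node(c, c, m), c, plus(c, m)),  node(m, A, c) = T.
Bind A := node(node(c, c, m), c, plus(c, m)); substituting into the remaining equation gives: node(m, node(node(c, c, m), c, plus(c, m)), c) = T. Substituting into the earlier binding gives X1 := node(m, node(node(c, c, m), c, plus(c, m)), c).
Bind T := node(m, node(node(c, c, m), c, plus(c, m)), c). Substituting into the earlier bindings gives P := plus(node(c, m, node(m, node(node(c, c, m), c, plus(c, m)), c)), 3), L := node(c, m, node(m, node(node(c, c, m), c, plus(c, m)), c)).
MGU = { P = plus(node(c, m, node(m, node(node(c, c, m), c, plus(c, m)), c)), 3), L = node(c, m, node(m, node(node(c, c, m), c, plus(c, m)), c)), B = node(m, true, 3), X1 = node(m, node(node(c, c, m), c, plus(c, m)), c), W = node(true, m, m), A = node(node(c, c, m), c, plus(c, m)), T = node(m, node(node(c, c, m), c, plus(c, m)), c) }, so X1 = node(m, node(node(c, c, m), c, plus(c, m)), c).

node(m, node(node(c, c, m), c, plus(c, m)), c)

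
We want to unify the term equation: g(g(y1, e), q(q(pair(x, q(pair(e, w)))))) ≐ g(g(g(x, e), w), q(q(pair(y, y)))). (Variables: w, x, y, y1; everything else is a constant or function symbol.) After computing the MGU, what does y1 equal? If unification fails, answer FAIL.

g(q(pair(e, e)), e)

Decompose g/2: g(y1, e) ≐ g(g(x, e), w),  q(q(pair(x, q(pair(e, w))))) ≐ q(q(pair(y, y))).
Decompose g/2: y1 ≐ g(x, e),  e ≐ w.
Bind y1 := g(x, e); no other remaining equation mentions y1.
Bind w := e; substituting into the remaining equation gives: q(q(pair(x, q(pair(e, e))))) ≐ q(q(pair(y, y))).
Decompose q/1: q(pair(x, q(pair(e, e)))) ≐ q(pair(y, y)).
Decompose q/1: pair(x, q(pair(e, e))) ≐ pair(y, y).
Decompose pair/2: x ≐ y,  q(pair(e, e)) ≐ y.
Bind x := y; no other remaining equation mentions x. Substituting into the earlier binding gives y1 := g(y, e).
Bind y := q(pair(e, e)). Substituting into the earlier bindings gives y1 := g(q(pair(e, e)), e), x := q(pair(e, e)).
MGU = { y1 -> g(q(pair(e, e)), e), w -> e, x -> q(pair(e, e)), y -> q(pair(e, e)) }, so y1 -> g(q(pair(e, e)), e).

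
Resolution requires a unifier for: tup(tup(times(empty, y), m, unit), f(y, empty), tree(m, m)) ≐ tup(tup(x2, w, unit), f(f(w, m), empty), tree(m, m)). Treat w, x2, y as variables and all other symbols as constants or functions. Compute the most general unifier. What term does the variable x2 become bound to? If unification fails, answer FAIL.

times(empty, f(m, m))

Decompose tup/3: tup(times(empty, y), m, unit) ≐ tup(x2, w, unit),  f(y, empty) ≐ f(f(w, m), empty),  tree(m, m) ≐ tree(m, m).
Decompose tup/3: times(empty, y) ≐ x2,  m ≐ w,  unit ≐ unit.
Bind x2 := times(empty, y); no other remaining equation mentions x2.
Bind w := m; substituting into the one remaining equation that mentions w gives: f(y, empty) ≐ f(f(m, m), empty).
Delete trivial equation unit ≐ unit.
Decompose f/2: y ≐ f(m, m),  empty ≐ empty.
Bind y := f(m, m); no other remaining equation mentions y. Substituting into the earlier binding gives x2 := times(empty, f(m, m)).
Delete trivial equation empty ≐ empty.
Delete trivial equation tree(m, m) ≐ tree(m, m).
MGU = { x2 ↦ times(empty, f(m, m)), w ↦ m, y ↦ f(m, m) }, so x2 ↦ times(empty, f(m, m)).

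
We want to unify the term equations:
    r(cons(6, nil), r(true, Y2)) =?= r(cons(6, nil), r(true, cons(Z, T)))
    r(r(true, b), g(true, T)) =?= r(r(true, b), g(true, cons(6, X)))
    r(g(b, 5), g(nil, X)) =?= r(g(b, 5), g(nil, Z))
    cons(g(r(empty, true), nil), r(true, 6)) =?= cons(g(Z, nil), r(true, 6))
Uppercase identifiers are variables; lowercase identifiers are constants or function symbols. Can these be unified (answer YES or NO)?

YES

Decompose r/2: cons(6, nil) =?= cons(6, nil),  r(true, Y2) =?= r(true, cons(Z, T)).
Delete trivial equation cons(6, nil) =?= cons(6, nil).
Decompose r/2: true =?= true,  Y2 =?= cons(Z, T).
Delete trivial equation true =?= true.
Bind Y2 := cons(Z, T); no other remaining equation mentions Y2.
Decompose r/2: r(true, b) =?= r(true, b),  g(true, T) =?= g(true, cons(6, X)).
Delete trivial equation r(true, b) =?= r(true, b).
Decompose g/2: true =?= true,  T =?= cons(6, X).
Delete trivial equation true =?= true.
Bind T := cons(6, X); no other remaining equation mentions T. Substituting into the earlier binding gives Y2 := cons(Z, cons(6, X)).
Decompose r/2: g(b, 5) =?= g(b, 5),  g(nil, X) =?= g(nil, Z).
Delete trivial equation g(b, 5) =?= g(b, 5).
Decompose g/2: nil =?= nil,  X =?= Z.
Delete trivial equation nil =?= nil.
Bind X := Z; no other remaining equation mentions X. Substituting into the earlier bindings gives Y2 := cons(Z, cons(6, Z)), T := cons(6, Z).
Decompose cons/2: g(r(empty, true), nil) =?= g(Z, nil),  r(true, 6) =?= r(true, 6).
Decompose g/2: r(empty, true) =?= Z,  nil =?= nil.
Bind Z := r(empty, true); no other remaining equation mentions Z. Substituting into the earlier bindings gives Y2 := cons(r(empty, true), cons(6, r(empty, true))), T := cons(6, r(empty, true)), X := r(empty, true).
Delete trivial equation nil =?= nil.
Delete trivial equation r(true, 6) =?= r(true, 6).
No equations remain and no clash or occurs-check failure arose, so a unifier exists.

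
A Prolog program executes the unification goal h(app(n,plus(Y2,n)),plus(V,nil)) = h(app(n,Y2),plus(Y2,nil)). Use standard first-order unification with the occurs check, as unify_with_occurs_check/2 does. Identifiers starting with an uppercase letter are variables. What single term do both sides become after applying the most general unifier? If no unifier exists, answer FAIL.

Decompose h/2: app(n,plus(Y2,n)) = app(n,Y2),  plus(V,nil) = plus(Y2,nil).
Decompose app/2: n = n,  plus(Y2,n) = Y2.
Delete trivial equation n = n.
Occurs check fails: Y2 occurs in plus(Y2,n); the equation Y2 = plus(Y2,n) has no finite solution.

FAIL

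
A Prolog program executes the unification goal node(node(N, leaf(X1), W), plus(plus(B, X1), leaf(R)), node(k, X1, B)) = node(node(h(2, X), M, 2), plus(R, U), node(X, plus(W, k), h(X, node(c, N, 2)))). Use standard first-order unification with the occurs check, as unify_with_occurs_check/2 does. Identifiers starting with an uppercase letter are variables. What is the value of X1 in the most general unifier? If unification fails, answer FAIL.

Decompose node/3: node(N, leaf(X1), W) = node(h(2, X), M, 2),  plus(plus(B, X1), leaf(R)) = plus(R, U),  node(k, X1, B) = node(X, plus(W, k), h(X, node(c, N, 2))).
Decompose node/3: N = h(2, X),  leaf(X1) = M,  W = 2.
Bind N := h(2, X); substituting into the one remaining equation that mentions N gives: node(k, X1, B) = node(X, plus(W, k), h(X, node(c, h(2, X), 2))).
Bind M := leaf(X1); no other remaining equation mentions M.
Bind W := 2; substituting into the one remaining equation that mentions W gives: node(k, X1, B) = node(X, plus(2, k), h(X, node(c, h(2, X), 2))).
Decompose plus/2: plus(B, X1) = R,  leaf(R) = U.
Bind R := plus(B, X1); substituting into the one remaining equation that mentions R gives: leaf(plus(B, X1)) = U.
Bind U := leaf(plus(B, X1)); no other remaining equation mentions U.
Decompose node/3: k = X,  X1 = plus(2, k),  B = h(X, node(c, h(2, X), 2)).
Bind X := k; substituting into the one remaining equation that mentions X gives: B = h(k, node(c, h(2, k), 2)). Substituting into the earlier binding gives N := h(2, k).
Bind X1 := plus(2, k); no other remaining equation mentions X1. Substituting into the earlier bindings gives M := leaf(plus(2, k)), R := plus(B, plus(2, k)), U := leaf(plus(B, plus(2, k))).
Bind B := h(k, node(c, h(2, k), 2)). Substituting into the earlier bindings gives R := plus(h(k, node(c, h(2, k), 2)), plus(2, k)), U := leaf(plus(h(k, node(c, h(2, k), 2)), plus(2, k))).
MGU = { N = h(2, k), M = leaf(plus(2, k)), W = 2, R = plus(h(k, node(c, h(2, k), 2)), plus(2, k)), U = leaf(plus(h(k, node(c, h(2, k), 2)), plus(2, k))), X = k, X1 = plus(2, k), B = h(k, node(c, h(2, k), 2)) }, so X1 = plus(2, k).

plus(2, k)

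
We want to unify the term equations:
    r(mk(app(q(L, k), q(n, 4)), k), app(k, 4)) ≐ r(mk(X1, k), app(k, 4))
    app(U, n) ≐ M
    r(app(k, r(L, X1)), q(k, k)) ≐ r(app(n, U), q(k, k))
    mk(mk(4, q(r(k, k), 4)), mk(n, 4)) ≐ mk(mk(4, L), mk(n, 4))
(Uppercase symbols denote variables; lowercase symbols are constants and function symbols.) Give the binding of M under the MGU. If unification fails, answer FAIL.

Decompose r/2: mk(app(q(L, k), q(n, 4)), k) ≐ mk(X1, k),  app(k, 4) ≐ app(k, 4).
Decompose mk/2: app(q(L, k), q(n, 4)) ≐ X1,  k ≐ k.
Bind X1 := app(q(L, k), q(n, 4)); substituting into the one remaining equation that mentions X1 gives: r(app(k, r(L, app(q(L, k), q(n, 4)))), q(k, k)) ≐ r(app(n, U), q(k, k)).
Delete trivial equation k ≐ k.
Delete trivial equation app(k, 4) ≐ app(k, 4).
Bind M := app(U, n); no other remaining equation mentions M.
Decompose r/2: app(k, r(L, app(q(L, k), q(n, 4)))) ≐ app(n, U),  q(k, k) ≐ q(k, k).
Decompose app/2: k ≐ n,  r(L, app(q(L, k), q(n, 4))) ≐ U.
Clash: constants k and n differ; no unifier exists.

FAIL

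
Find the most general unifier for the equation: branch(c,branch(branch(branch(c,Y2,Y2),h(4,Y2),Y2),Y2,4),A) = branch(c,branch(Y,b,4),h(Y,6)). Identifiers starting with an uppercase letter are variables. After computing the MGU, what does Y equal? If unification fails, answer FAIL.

Decompose branch/3: c = c,  branch(branch(branch(c,Y2,Y2),h(4,Y2),Y2),Y2,4) = branch(Y,b,4),  A = h(Y,6).
Delete trivial equation c = c.
Decompose branch/3: branch(branch(c,Y2,Y2),h(4,Y2),Y2) = Y,  Y2 = b,  4 = 4.
Bind Y := branch(branch(c,Y2,Y2),h(4,Y2),Y2); substituting into the one remaining equation that mentions Y gives: A = h(branch(branch(c,Y2,Y2),h(4,Y2),Y2),6).
Bind Y2 := b; substituting into the one remaining equation that mentions Y2 gives: A = h(branch(branch(c,b,b),h(4,b),b),6). Substituting into the earlier binding gives Y := branch(branch(c,b,b),h(4,b),b).
Delete trivial equation 4 = 4.
Bind A := h(branch(branch(c,b,b),h(4,b),b),6).
MGU = { Y ↦ branch(branch(c,b,b),h(4,b),b), Y2 ↦ b, A ↦ h(branch(branch(c,b,b),h(4,b),b),6) }, so Y ↦ branch(branch(c,b,b),h(4,b),b).

branch(branch(c,b,b),h(4,b),b)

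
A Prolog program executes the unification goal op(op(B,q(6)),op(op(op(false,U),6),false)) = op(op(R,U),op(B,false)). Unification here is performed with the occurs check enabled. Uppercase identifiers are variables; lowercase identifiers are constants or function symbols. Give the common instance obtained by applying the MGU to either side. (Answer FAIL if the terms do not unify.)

op(op(op(op(false,q(6)),6),q(6)),op(op(op(false,q(6)),6),false))

Decompose op/2: op(B,q(6)) = op(R,U),  op(op(op(false,U),6),false) = op(B,false).
Decompose op/2: B = R,  q(6) = U.
Bind B := R; substituting into the one remaining equation that mentions B gives: op(op(op(false,U),6),false) = op(R,false).
Bind U := q(6); substituting into the remaining equation gives: op(op(op(false,q(6)),6),false) = op(R,false).
Decompose op/2: op(op(false,q(6)),6) = R,  false = false.
Bind R := op(op(false,q(6)),6); no other remaining equation mentions R. Substituting into the earlier binding gives B := op(op(false,q(6)),6).
Delete trivial equation false = false.
Applying the MGU to either side gives op(op(op(op(false,q(6)),6),q(6)),op(op(op(false,q(6)),6),false)).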